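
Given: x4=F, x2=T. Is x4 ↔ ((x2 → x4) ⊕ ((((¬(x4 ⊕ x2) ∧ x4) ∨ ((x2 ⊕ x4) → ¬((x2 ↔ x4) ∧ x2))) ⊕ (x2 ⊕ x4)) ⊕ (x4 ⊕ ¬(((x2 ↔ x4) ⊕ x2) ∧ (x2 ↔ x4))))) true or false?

F

x2 → x4 = T → F = F
x4 ⊕ x2 = F ⊕ T = T
¬(x4 ⊕ x2) = ¬T = F
¬(x4 ⊕ x2) ∧ x4 = F ∧ F = F
x2 ⊕ x4 = T ⊕ F = T
x2 ↔ x4 = T ↔ F = F
(x2 ↔ x4) ∧ x2 = F ∧ T = F
¬((x2 ↔ x4) ∧ x2) = ¬F = T
(x2 ⊕ x4) → ¬((x2 ↔ x4) ∧ x2) = T → T = T
(¬(x4 ⊕ x2) ∧ x4) ∨ ((x2 ⊕ x4) → ¬((x2 ↔ x4) ∧ x2)) = F ∨ T = T
x2 ⊕ x4 = T ⊕ F = T
((¬(x4 ⊕ x2) ∧ x4) ∨ ((x2 ⊕ x4) → ¬((x2 ↔ x4) ∧ x2))) ⊕ (x2 ⊕ x4) = T ⊕ T = F
x2 ↔ x4 = T ↔ F = F
(x2 ↔ x4) ⊕ x2 = F ⊕ T = T
x2 ↔ x4 = T ↔ F = F
((x2 ↔ x4) ⊕ x2) ∧ (x2 ↔ x4) = T ∧ F = F
¬(((x2 ↔ x4) ⊕ x2) ∧ (x2 ↔ x4)) = ¬F = T
x4 ⊕ ¬(((x2 ↔ x4) ⊕ x2) ∧ (x2 ↔ x4)) = F ⊕ T = T
(((¬(x4 ⊕ x2) ∧ x4) ∨ ((x2 ⊕ x4) → ¬((x2 ↔ x4) ∧ x2))) ⊕ (x2 ⊕ x4)) ⊕ (x4 ⊕ ¬(((x2 ↔ x4) ⊕ x2) ∧ (x2 ↔ x4))) = F ⊕ T = T
(x2 → x4) ⊕ ((((¬(x4 ⊕ x2) ∧ x4) ∨ ((x2 ⊕ x4) → ¬((x2 ↔ x4) ∧ x2))) ⊕ (x2 ⊕ x4)) ⊕ (x4 ⊕ ¬(((x2 ↔ x4) ⊕ x2) ∧ (x2 ↔ x4)))) = F ⊕ T = T
x4 ↔ ((x2 → x4) ⊕ ((((¬(x4 ⊕ x2) ∧ x4) ∨ ((x2 ⊕ x4) → ¬((x2 ↔ x4) ∧ x2))) ⊕ (x2 ⊕ x4)) ⊕ (x4 ⊕ ¬(((x2 ↔ x4) ⊕ x2) ∧ (x2 ↔ x4))))) = F ↔ T = F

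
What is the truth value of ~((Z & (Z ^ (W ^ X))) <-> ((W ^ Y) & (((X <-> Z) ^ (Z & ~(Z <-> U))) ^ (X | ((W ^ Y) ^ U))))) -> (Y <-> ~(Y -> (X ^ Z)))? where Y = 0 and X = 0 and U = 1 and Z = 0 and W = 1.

1

W ^ X = 1 ^ 0 = 1
Z ^ (W ^ X) = 0 ^ 1 = 1
Z & (Z ^ (W ^ X)) = 0 & 1 = 0
W ^ Y = 1 ^ 0 = 1
X <-> Z = 0 <-> 0 = 1
Z <-> U = 0 <-> 1 = 0
~(Z <-> U) = ~0 = 1
Z & ~(Z <-> U) = 0 & 1 = 0
(X <-> Z) ^ (Z & ~(Z <-> U)) = 1 ^ 0 = 1
W ^ Y = 1 ^ 0 = 1
(W ^ Y) ^ U = 1 ^ 1 = 0
X | ((W ^ Y) ^ U) = 0 | 0 = 0
((X <-> Z) ^ (Z & ~(Z <-> U))) ^ (X | ((W ^ Y) ^ U)) = 1 ^ 0 = 1
(W ^ Y) & (((X <-> Z) ^ (Z & ~(Z <-> U))) ^ (X | ((W ^ Y) ^ U))) = 1 & 1 = 1
(Z & (Z ^ (W ^ X))) <-> ((W ^ Y) & (((X <-> Z) ^ (Z & ~(Z <-> U))) ^ (X | ((W ^ Y) ^ U)))) = 0 <-> 1 = 0
~((Z & (Z ^ (W ^ X))) <-> ((W ^ Y) & (((X <-> Z) ^ (Z & ~(Z <-> U))) ^ (X | ((W ^ Y) ^ U))))) = ~0 = 1
X ^ Z = 0 ^ 0 = 0
Y -> (X ^ Z) = 0 -> 0 = 1
~(Y -> (X ^ Z)) = ~1 = 0
Y <-> ~(Y -> (X ^ Z)) = 0 <-> 0 = 1
~((Z & (Z ^ (W ^ X))) <-> ((W ^ Y) & (((X <-> Z) ^ (Z & ~(Z <-> U))) ^ (X | ((W ^ Y) ^ U))))) -> (Y <-> ~(Y -> (X ^ Z))) = 1 -> 1 = 1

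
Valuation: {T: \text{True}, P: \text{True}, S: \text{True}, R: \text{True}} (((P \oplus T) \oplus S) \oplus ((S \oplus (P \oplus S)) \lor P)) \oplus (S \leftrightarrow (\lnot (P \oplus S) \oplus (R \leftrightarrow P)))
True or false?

P \oplus T = \text{True} \oplus \text{True} = \text{False}
(P \oplus T) \oplus S = \text{False} \oplus \text{True} = \text{True}
P \oplus S = \text{True} \oplus \text{True} = \text{False}
S \oplus (P \oplus S) = \text{True} \oplus \text{False} = \text{True}
(S \oplus (P \oplus S)) \lor P = \text{True} \lor \text{True} = \text{True}
((P \oplus T) \oplus S) \oplus ((S \oplus (P \oplus S)) \lor P) = \text{True} \oplus \text{True} = \text{False}
P \oplus S = \text{True} \oplus \text{True} = \text{False}
\lnot (P \oplus S) = \lnot \text{False} = \text{True}
R \leftrightarrow P = \text{True} \leftrightarrow \text{True} = \text{True}
\lnot (P \oplus S) \oplus (R \leftrightarrow P) = \text{True} \oplus \text{True} = \text{False}
S \leftrightarrow (\lnot (P \oplus S) \oplus (R \leftrightarrow P)) = \text{True} \leftrightarrow \text{False} = \text{False}
(((P \oplus T) \oplus S) \oplus ((S \oplus (P \oplus S)) \lor P)) \oplus (S \leftrightarrow (\lnot (P \oplus S) \oplus (R \leftrightarrow P))) = \text{False} \oplus \text{False} = \text{False}

\text{False}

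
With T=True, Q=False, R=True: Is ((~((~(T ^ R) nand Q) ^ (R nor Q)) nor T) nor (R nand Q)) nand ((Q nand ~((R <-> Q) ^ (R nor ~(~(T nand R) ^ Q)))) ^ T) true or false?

T ^ R = True ^ True = False
~(T ^ R) = ~False = True
~(T ^ R) nand Q = True nand False = True
R nor Q = True nor False = False
(~(T ^ R) nand Q) ^ (R nor Q) = True ^ False = True
~((~(T ^ R) nand Q) ^ (R nor Q)) = ~True = False
~((~(T ^ R) nand Q) ^ (R nor Q)) nor T = False nor True = False
R nand Q = True nand False = True
(~((~(T ^ R) nand Q) ^ (R nor Q)) nor T) nor (R nand Q) = False nor True = False
R <-> Q = True <-> False = False
T nand R = True nand True = False
~(T nand R) = ~False = True
~(T nand R) ^ Q = True ^ False = True
~(~(T nand R) ^ Q) = ~True = False
R nor ~(~(T nand R) ^ Q) = True nor False = False
(R <-> Q) ^ (R nor ~(~(T nand R) ^ Q)) = False ^ False = False
~((R <-> Q) ^ (R nor ~(~(T nand R) ^ Q))) = ~False = True
Q nand ~((R <-> Q) ^ (R nor ~(~(T nand R) ^ Q))) = False nand True = True
(Q nand ~((R <-> Q) ^ (R nor ~(~(T nand R) ^ Q)))) ^ T = True ^ True = False
((~((~(T ^ R) nand Q) ^ (R nor Q)) nor T) nor (R nand Q)) nand ((Q nand ~((R <-> Q) ^ (R nor ~(~(T nand R) ^ Q)))) ^ T) = False nand False = True

True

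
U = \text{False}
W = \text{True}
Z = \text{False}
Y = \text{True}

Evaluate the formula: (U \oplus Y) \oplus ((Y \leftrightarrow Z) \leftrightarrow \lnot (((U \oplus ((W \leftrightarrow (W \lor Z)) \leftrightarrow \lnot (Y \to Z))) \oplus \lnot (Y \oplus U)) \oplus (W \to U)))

U \oplus Y = \text{False} \oplus \text{True} = \text{True}
Y \leftrightarrow Z = \text{True} \leftrightarrow \text{False} = \text{False}
W \lor Z = \text{True} \lor \text{False} = \text{True}
W \leftrightarrow (W \lor Z) = \text{True} \leftrightarrow \text{True} = \text{True}
Y \to Z = \text{True} \to \text{False} = \text{False}
\lnot (Y \to Z) = \lnot \text{False} = \text{True}
(W \leftrightarrow (W \lor Z)) \leftrightarrow \lnot (Y \to Z) = \text{True} \leftrightarrow \text{True} = \text{True}
U \oplus ((W \leftrightarrow (W \lor Z)) \leftrightarrow \lnot (Y \to Z)) = \text{False} \oplus \text{True} = \text{True}
Y \oplus U = \text{True} \oplus \text{False} = \text{True}
\lnot (Y \oplus U) = \lnot \text{True} = \text{False}
(U \oplus ((W \leftrightarrow (W \lor Z)) \leftrightarrow \lnot (Y \to Z))) \oplus \lnot (Y \oplus U) = \text{True} \oplus \text{False} = \text{True}
W \to U = \text{True} \to \text{False} = \text{False}
((U \oplus ((W \leftrightarrow (W \lor Z)) \leftrightarrow \lnot (Y \to Z))) \oplus \lnot (Y \oplus U)) \oplus (W \to U) = \text{True} \oplus \text{False} = \text{True}
\lnot (((U \oplus ((W \leftrightarrow (W \lor Z)) \leftrightarrow \lnot (Y \to Z))) \oplus \lnot (Y \oplus U)) \oplus (W \to U)) = \lnot \text{True} = \text{False}
(Y \leftrightarrow Z) \leftrightarrow \lnot (((U \oplus ((W \leftrightarrow (W \lor Z)) \leftrightarrow \lnot (Y \to Z))) \oplus \lnot (Y \oplus U)) \oplus (W \to U)) = \text{False} \leftrightarrow \text{False} = \text{True}
(U \oplus Y) \oplus ((Y \leftrightarrow Z) \leftrightarrow \lnot (((U \oplus ((W \leftrightarrow (W \lor Z)) \leftrightarrow \lnot (Y \to Z))) \oplus \lnot (Y \oplus U)) \oplus (W \to U))) = \text{True} \oplus \text{True} = \text{False}

\text{False}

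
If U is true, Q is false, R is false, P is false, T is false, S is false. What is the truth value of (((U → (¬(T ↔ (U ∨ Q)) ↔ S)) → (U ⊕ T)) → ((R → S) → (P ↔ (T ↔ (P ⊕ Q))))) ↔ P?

U ∨ Q = True ∨ False = True
T ↔ (U ∨ Q) = False ↔ True = False
¬(T ↔ (U ∨ Q)) = ¬False = True
¬(T ↔ (U ∨ Q)) ↔ S = True ↔ False = False
U → (¬(T ↔ (U ∨ Q)) ↔ S) = True → False = False
U ⊕ T = True ⊕ False = True
(U → (¬(T ↔ (U ∨ Q)) ↔ S)) → (U ⊕ T) = False → True = True
R → S = False → False = True
P ⊕ Q = False ⊕ False = False
T ↔ (P ⊕ Q) = False ↔ False = True
P ↔ (T ↔ (P ⊕ Q)) = False ↔ True = False
(R → S) → (P ↔ (T ↔ (P ⊕ Q))) = True → False = False
((U → (¬(T ↔ (U ∨ Q)) ↔ S)) → (U ⊕ T)) → ((R → S) → (P ↔ (T ↔ (P ⊕ Q)))) = True → False = False
(((U → (¬(T ↔ (U ∨ Q)) ↔ S)) → (U ⊕ T)) → ((R → S) → (P ↔ (T ↔ (P ⊕ Q))))) ↔ P = False ↔ False = True

True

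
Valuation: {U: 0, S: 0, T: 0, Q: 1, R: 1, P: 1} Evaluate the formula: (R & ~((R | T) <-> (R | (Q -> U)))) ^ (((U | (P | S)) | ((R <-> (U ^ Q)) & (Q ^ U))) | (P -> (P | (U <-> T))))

Substituting U=0, S=0, T=0, Q=1, R=1, P=1:
R | T = 1 | 0 = 1
Q -> U = 1 -> 0 = 0
R | (Q -> U) = 1 | 0 = 1
(R | T) <-> (R | (Q -> U)) = 1 <-> 1 = 1
~((R | T) <-> (R | (Q -> U))) = ~1 = 0
R & ~((R | T) <-> (R | (Q -> U))) = 1 & 0 = 0
P | S = 1 | 0 = 1
U | (P | S) = 0 | 1 = 1
U ^ Q = 0 ^ 1 = 1
R <-> (U ^ Q) = 1 <-> 1 = 1
Q ^ U = 1 ^ 0 = 1
(R <-> (U ^ Q)) & (Q ^ U) = 1 & 1 = 1
(U | (P | S)) | ((R <-> (U ^ Q)) & (Q ^ U)) = 1 | 1 = 1
U <-> T = 0 <-> 0 = 1
P | (U <-> T) = 1 | 1 = 1
P -> (P | (U <-> T)) = 1 -> 1 = 1
((U | (P | S)) | ((R <-> (U ^ Q)) & (Q ^ U))) | (P -> (P | (U <-> T))) = 1 | 1 = 1
(R & ~((R | T) <-> (R | (Q -> U)))) ^ (((U | (P | S)) | ((R <-> (U ^ Q)) & (Q ^ U))) | (P -> (P | (U <-> T)))) = 0 ^ 1 = 1

1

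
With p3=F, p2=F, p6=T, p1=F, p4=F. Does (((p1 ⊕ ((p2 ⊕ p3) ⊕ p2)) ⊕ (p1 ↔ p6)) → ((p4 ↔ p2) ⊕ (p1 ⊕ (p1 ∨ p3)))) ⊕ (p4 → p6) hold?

p2 ⊕ p3 = F ⊕ F = F
(p2 ⊕ p3) ⊕ p2 = F ⊕ F = F
p1 ⊕ ((p2 ⊕ p3) ⊕ p2) = F ⊕ F = F
p1 ↔ p6 = F ↔ T = F
(p1 ⊕ ((p2 ⊕ p3) ⊕ p2)) ⊕ (p1 ↔ p6) = F ⊕ F = F
p4 ↔ p2 = F ↔ F = T
p1 ∨ p3 = F ∨ F = F
p1 ⊕ (p1 ∨ p3) = F ⊕ F = F
(p4 ↔ p2) ⊕ (p1 ⊕ (p1 ∨ p3)) = T ⊕ F = T
((p1 ⊕ ((p2 ⊕ p3) ⊕ p2)) ⊕ (p1 ↔ p6)) → ((p4 ↔ p2) ⊕ (p1 ⊕ (p1 ∨ p3))) = F → T = T
p4 → p6 = F → T = T
(((p1 ⊕ ((p2 ⊕ p3) ⊕ p2)) ⊕ (p1 ↔ p6)) → ((p4 ↔ p2) ⊕ (p1 ⊕ (p1 ∨ p3)))) ⊕ (p4 → p6) = T ⊕ T = F

F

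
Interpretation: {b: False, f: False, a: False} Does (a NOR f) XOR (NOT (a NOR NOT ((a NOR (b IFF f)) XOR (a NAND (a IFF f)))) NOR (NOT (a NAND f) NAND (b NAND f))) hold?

a NOR f = False NOR False = True
b IFF f = False IFF False = True
a NOR (b IFF f) = False NOR True = False
a IFF f = False IFF False = True
a NAND (a IFF f) = False NAND True = True
(a NOR (b IFF f)) XOR (a NAND (a IFF f)) = False XOR True = True
NOT ((a NOR (b IFF f)) XOR (a NAND (a IFF f))) = NOT True = False
a NOR NOT ((a NOR (b IFF f)) XOR (a NAND (a IFF f))) = False NOR False = True
NOT (a NOR NOT ((a NOR (b IFF f)) XOR (a NAND (a IFF f)))) = NOT True = False
a NAND f = False NAND False = True
NOT (a NAND f) = NOT True = False
b NAND f = False NAND False = True
NOT (a NAND f) NAND (b NAND f) = False NAND True = True
NOT (a NOR NOT ((a NOR (b IFF f)) XOR (a NAND (a IFF f)))) NOR (NOT (a NAND f) NAND (b NAND f)) = False NOR True = False
(a NOR f) XOR (NOT (a NOR NOT ((a NOR (b IFF f)) XOR (a NAND (a IFF f)))) NOR (NOT (a NAND f) NAND (b NAND f))) = True XOR False = True

True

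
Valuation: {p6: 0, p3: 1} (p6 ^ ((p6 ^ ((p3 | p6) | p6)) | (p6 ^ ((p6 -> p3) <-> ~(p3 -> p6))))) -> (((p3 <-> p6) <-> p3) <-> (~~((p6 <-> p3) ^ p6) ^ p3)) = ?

0

Substituting p6=0, p3=1:
p3 | p6 = 1 | 0 = 1
(p3 | p6) | p6 = 1 | 0 = 1
p6 ^ ((p3 | p6) | p6) = 0 ^ 1 = 1
p6 -> p3 = 0 -> 1 = 1
p3 -> p6 = 1 -> 0 = 0
~(p3 -> p6) = ~0 = 1
(p6 -> p3) <-> ~(p3 -> p6) = 1 <-> 1 = 1
p6 ^ ((p6 -> p3) <-> ~(p3 -> p6)) = 0 ^ 1 = 1
(p6 ^ ((p3 | p6) | p6)) | (p6 ^ ((p6 -> p3) <-> ~(p3 -> p6))) = 1 | 1 = 1
p6 ^ ((p6 ^ ((p3 | p6) | p6)) | (p6 ^ ((p6 -> p3) <-> ~(p3 -> p6)))) = 0 ^ 1 = 1
p3 <-> p6 = 1 <-> 0 = 0
(p3 <-> p6) <-> p3 = 0 <-> 1 = 0
p6 <-> p3 = 0 <-> 1 = 0
(p6 <-> p3) ^ p6 = 0 ^ 0 = 0
~((p6 <-> p3) ^ p6) = ~0 = 1
~~((p6 <-> p3) ^ p6) = ~1 = 0
~~((p6 <-> p3) ^ p6) ^ p3 = 0 ^ 1 = 1
((p3 <-> p6) <-> p3) <-> (~~((p6 <-> p3) ^ p6) ^ p3) = 0 <-> 1 = 0
(p6 ^ ((p6 ^ ((p3 | p6) | p6)) | (p6 ^ ((p6 -> p3) <-> ~(p3 -> p6))))) -> (((p3 <-> p6) <-> p3) <-> (~~((p6 <-> p3) ^ p6) ^ p3)) = 1 -> 0 = 0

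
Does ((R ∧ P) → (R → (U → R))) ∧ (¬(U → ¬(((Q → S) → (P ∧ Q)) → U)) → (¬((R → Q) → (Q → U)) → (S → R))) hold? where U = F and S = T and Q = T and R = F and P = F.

R ∧ P = F ∧ F = F
U → R = F → F = T
R → (U → R) = F → T = T
(R ∧ P) → (R → (U → R)) = F → T = T
Q → S = T → T = T
P ∧ Q = F ∧ T = F
(Q → S) → (P ∧ Q) = T → F = F
((Q → S) → (P ∧ Q)) → U = F → F = T
¬(((Q → S) → (P ∧ Q)) → U) = ¬T = F
U → ¬(((Q → S) → (P ∧ Q)) → U) = F → F = T
¬(U → ¬(((Q → S) → (P ∧ Q)) → U)) = ¬T = F
R → Q = F → T = T
Q → U = T → F = F
(R → Q) → (Q → U) = T → F = F
¬((R → Q) → (Q → U)) = ¬F = T
S → R = T → F = F
¬((R → Q) → (Q → U)) → (S → R) = T → F = F
¬(U → ¬(((Q → S) → (P ∧ Q)) → U)) → (¬((R → Q) → (Q → U)) → (S → R)) = F → F = T
((R ∧ P) → (R → (U → R))) ∧ (¬(U → ¬(((Q → S) → (P ∧ Q)) → U)) → (¬((R → Q) → (Q → U)) → (S → R))) = T ∧ T = T

T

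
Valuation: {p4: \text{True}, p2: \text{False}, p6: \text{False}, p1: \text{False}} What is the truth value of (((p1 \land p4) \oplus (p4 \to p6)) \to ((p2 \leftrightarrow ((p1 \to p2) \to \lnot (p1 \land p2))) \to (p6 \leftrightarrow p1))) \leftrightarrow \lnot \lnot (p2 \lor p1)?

\text{False}

p1 \land p4 = \text{False} \land \text{True} = \text{False}
p4 \to p6 = \text{True} \to \text{False} = \text{False}
(p1 \land p4) \oplus (p4 \to p6) = \text{False} \oplus \text{False} = \text{False}
p1 \to p2 = \text{False} \to \text{False} = \text{True}
p1 \land p2 = \text{False} \land \text{False} = \text{False}
\lnot (p1 \land p2) = \lnot \text{False} = \text{True}
(p1 \to p2) \to \lnot (p1 \land p2) = \text{True} \to \text{True} = \text{True}
p2 \leftrightarrow ((p1 \to p2) \to \lnot (p1 \land p2)) = \text{False} \leftrightarrow \text{True} = \text{False}
p6 \leftrightarrow p1 = \text{False} \leftrightarrow \text{False} = \text{True}
(p2 \leftrightarrow ((p1 \to p2) \to \lnot (p1 \land p2))) \to (p6 \leftrightarrow p1) = \text{False} \to \text{True} = \text{True}
((p1 \land p4) \oplus (p4 \to p6)) \to ((p2 \leftrightarrow ((p1 \to p2) \to \lnot (p1 \land p2))) \to (p6 \leftrightarrow p1)) = \text{False} \to \text{True} = \text{True}
p2 \lor p1 = \text{False} \lor \text{False} = \text{False}
\lnot (p2 \lor p1) = \lnot \text{False} = \text{True}
\lnot \lnot (p2 \lor p1) = \lnot \text{True} = \text{False}
(((p1 \land p4) \oplus (p4 \to p6)) \to ((p2 \leftrightarrow ((p1 \to p2) \to \lnot (p1 \land p2))) \to (p6 \leftrightarrow p1))) \leftrightarrow \lnot \lnot (p2 \lor p1) = \text{True} \leftrightarrow \text{False} = \text{False}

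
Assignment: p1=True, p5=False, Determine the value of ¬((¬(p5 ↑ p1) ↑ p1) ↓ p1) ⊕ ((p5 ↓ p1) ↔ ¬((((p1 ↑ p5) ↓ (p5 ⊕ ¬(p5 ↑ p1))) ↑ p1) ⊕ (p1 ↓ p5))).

p5 ↑ p1 = False ↑ True = True
¬(p5 ↑ p1) = ¬True = False
¬(p5 ↑ p1) ↑ p1 = False ↑ True = True
(¬(p5 ↑ p1) ↑ p1) ↓ p1 = True ↓ True = False
¬((¬(p5 ↑ p1) ↑ p1) ↓ p1) = ¬False = True
p5 ↓ p1 = False ↓ True = False
p1 ↑ p5 = True ↑ False = True
p5 ↑ p1 = False ↑ True = True
¬(p5 ↑ p1) = ¬True = False
p5 ⊕ ¬(p5 ↑ p1) = False ⊕ False = False
(p1 ↑ p5) ↓ (p5 ⊕ ¬(p5 ↑ p1)) = True ↓ False = False
((p1 ↑ p5) ↓ (p5 ⊕ ¬(p5 ↑ p1))) ↑ p1 = False ↑ True = True
p1 ↓ p5 = True ↓ False = False
(((p1 ↑ p5) ↓ (p5 ⊕ ¬(p5 ↑ p1))) ↑ p1) ⊕ (p1 ↓ p5) = True ⊕ False = True
¬((((p1 ↑ p5) ↓ (p5 ⊕ ¬(p5 ↑ p1))) ↑ p1) ⊕ (p1 ↓ p5)) = ¬True = False
(p5 ↓ p1) ↔ ¬((((p1 ↑ p5) ↓ (p5 ⊕ ¬(p5 ↑ p1))) ↑ p1) ⊕ (p1 ↓ p5)) = False ↔ False = True
¬((¬(p5 ↑ p1) ↑ p1) ↓ p1) ⊕ ((p5 ↓ p1) ↔ ¬((((p1 ↑ p5) ↓ (p5 ⊕ ¬(p5 ↑ p1))) ↑ p1) ⊕ (p1 ↓ p5))) = True ⊕ True = False

False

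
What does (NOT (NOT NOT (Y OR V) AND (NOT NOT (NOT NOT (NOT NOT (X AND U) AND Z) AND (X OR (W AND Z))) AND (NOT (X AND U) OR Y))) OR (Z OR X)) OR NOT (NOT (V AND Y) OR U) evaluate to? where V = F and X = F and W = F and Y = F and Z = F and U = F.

T

Y OR V = F OR F = F
NOT (Y OR V) = NOT F = T
NOT NOT (Y OR V) = NOT T = F
X AND U = F AND F = F
NOT (X AND U) = NOT F = T
NOT NOT (X AND U) = NOT T = F
NOT NOT (X AND U) AND Z = F AND F = F
NOT (NOT NOT (X AND U) AND Z) = NOT F = T
NOT NOT (NOT NOT (X AND U) AND Z) = NOT T = F
W AND Z = F AND F = F
X OR (W AND Z) = F OR F = F
NOT NOT (NOT NOT (X AND U) AND Z) AND (X OR (W AND Z)) = F AND F = F
NOT (NOT NOT (NOT NOT (X AND U) AND Z) AND (X OR (W AND Z))) = NOT F = T
NOT NOT (NOT NOT (NOT NOT (X AND U) AND Z) AND (X OR (W AND Z))) = NOT T = F
X AND U = F AND F = F
NOT (X AND U) = NOT F = T
NOT (X AND U) OR Y = T OR F = T
NOT NOT (NOT NOT (NOT NOT (X AND U) AND Z) AND (X OR (W AND Z))) AND (NOT (X AND U) OR Y) = F AND T = F
NOT NOT (Y OR V) AND (NOT NOT (NOT NOT (NOT NOT (X AND U) AND Z) AND (X OR (W AND Z))) AND (NOT (X AND U) OR Y)) = F AND F = F
NOT (NOT NOT (Y OR V) AND (NOT NOT (NOT NOT (NOT NOT (X AND U) AND Z) AND (X OR (W AND Z))) AND (NOT (X AND U) OR Y))) = NOT F = T
Z OR X = F OR F = F
NOT (NOT NOT (Y OR V) AND (NOT NOT (NOT NOT (NOT NOT (X AND U) AND Z) AND (X OR (W AND Z))) AND (NOT (X AND U) OR Y))) OR (Z OR X) = T OR F = T
V AND Y = F AND F = F
NOT (V AND Y) = NOT F = T
NOT (V AND Y) OR U = T OR F = T
NOT (NOT (V AND Y) OR U) = NOT T = F
(NOT (NOT NOT (Y OR V) AND (NOT NOT (NOT NOT (NOT NOT (X AND U) AND Z) AND (X OR (W AND Z))) AND (NOT (X AND U) OR Y))) OR (Z OR X)) OR NOT (NOT (V AND Y) OR U) = T OR F = T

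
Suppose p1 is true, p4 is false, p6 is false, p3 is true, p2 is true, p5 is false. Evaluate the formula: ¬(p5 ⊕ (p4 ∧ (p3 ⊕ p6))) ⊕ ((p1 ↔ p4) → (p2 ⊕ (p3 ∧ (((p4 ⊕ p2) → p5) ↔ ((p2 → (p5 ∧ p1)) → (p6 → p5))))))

F

Substituting p1=T, p4=F, p6=F, p3=T, p2=T, p5=F:
p3 ⊕ p6 = T ⊕ F = T
p4 ∧ (p3 ⊕ p6) = F ∧ T = F
p5 ⊕ (p4 ∧ (p3 ⊕ p6)) = F ⊕ F = F
¬(p5 ⊕ (p4 ∧ (p3 ⊕ p6))) = ¬F = T
p1 ↔ p4 = T ↔ F = F
p4 ⊕ p2 = F ⊕ T = T
(p4 ⊕ p2) → p5 = T → F = F
p5 ∧ p1 = F ∧ T = F
p2 → (p5 ∧ p1) = T → F = F
p6 → p5 = F → F = T
(p2 → (p5 ∧ p1)) → (p6 → p5) = F → T = T
((p4 ⊕ p2) → p5) ↔ ((p2 → (p5 ∧ p1)) → (p6 → p5)) = F ↔ T = F
p3 ∧ (((p4 ⊕ p2) → p5) ↔ ((p2 → (p5 ∧ p1)) → (p6 → p5))) = T ∧ F = F
p2 ⊕ (p3 ∧ (((p4 ⊕ p2) → p5) ↔ ((p2 → (p5 ∧ p1)) → (p6 → p5)))) = T ⊕ F = T
(p1 ↔ p4) → (p2 ⊕ (p3 ∧ (((p4 ⊕ p2) → p5) ↔ ((p2 → (p5 ∧ p1)) → (p6 → p5))))) = F → T = T
¬(p5 ⊕ (p4 ∧ (p3 ⊕ p6))) ⊕ ((p1 ↔ p4) → (p2 ⊕ (p3 ∧ (((p4 ⊕ p2) → p5) ↔ ((p2 → (p5 ∧ p1)) → (p6 → p5)))))) = T ⊕ T = F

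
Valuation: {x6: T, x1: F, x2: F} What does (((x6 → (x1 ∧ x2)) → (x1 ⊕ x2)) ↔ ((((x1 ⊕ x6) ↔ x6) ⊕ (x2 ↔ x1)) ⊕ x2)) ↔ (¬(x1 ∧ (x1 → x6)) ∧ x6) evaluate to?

Substituting x6=T, x1=F, x2=F:
x1 ∧ x2 = F ∧ F = F
x6 → (x1 ∧ x2) = T → F = F
x1 ⊕ x2 = F ⊕ F = F
(x6 → (x1 ∧ x2)) → (x1 ⊕ x2) = F → F = T
x1 ⊕ x6 = F ⊕ T = T
(x1 ⊕ x6) ↔ x6 = T ↔ T = T
x2 ↔ x1 = F ↔ F = T
((x1 ⊕ x6) ↔ x6) ⊕ (x2 ↔ x1) = T ⊕ T = F
(((x1 ⊕ x6) ↔ x6) ⊕ (x2 ↔ x1)) ⊕ x2 = F ⊕ F = F
((x6 → (x1 ∧ x2)) → (x1 ⊕ x2)) ↔ ((((x1 ⊕ x6) ↔ x6) ⊕ (x2 ↔ x1)) ⊕ x2) = T ↔ F = F
x1 → x6 = F → T = T
x1 ∧ (x1 → x6) = F ∧ T = F
¬(x1 ∧ (x1 → x6)) = ¬F = T
¬(x1 ∧ (x1 → x6)) ∧ x6 = T ∧ T = T
(((x6 → (x1 ∧ x2)) → (x1 ⊕ x2)) ↔ ((((x1 ⊕ x6) ↔ x6) ⊕ (x2 ↔ x1)) ⊕ x2)) ↔ (¬(x1 ∧ (x1 → x6)) ∧ x6) = F ↔ T = F

F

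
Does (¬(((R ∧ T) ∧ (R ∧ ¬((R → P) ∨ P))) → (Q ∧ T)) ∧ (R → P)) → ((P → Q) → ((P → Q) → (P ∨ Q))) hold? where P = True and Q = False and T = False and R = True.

R ∧ T = True ∧ False = False
R → P = True → True = True
(R → P) ∨ P = True ∨ True = True
¬((R → P) ∨ P) = ¬True = False
R ∧ ¬((R → P) ∨ P) = True ∧ False = False
(R ∧ T) ∧ (R ∧ ¬((R → P) ∨ P)) = False ∧ False = False
Q ∧ T = False ∧ False = False
((R ∧ T) ∧ (R ∧ ¬((R → P) ∨ P))) → (Q ∧ T) = False → False = True
¬(((R ∧ T) ∧ (R ∧ ¬((R → P) ∨ P))) → (Q ∧ T)) = ¬True = False
R → P = True → True = True
¬(((R ∧ T) ∧ (R ∧ ¬((R → P) ∨ P))) → (Q ∧ T)) ∧ (R → P) = False ∧ True = False
P → Q = True → False = False
P → Q = True → False = False
P ∨ Q = True ∨ False = True
(P → Q) → (P ∨ Q) = False → True = True
(P → Q) → ((P → Q) → (P ∨ Q)) = False → True = True
(¬(((R ∧ T) ∧ (R ∧ ¬((R → P) ∨ P))) → (Q ∧ T)) ∧ (R → P)) → ((P → Q) → ((P → Q) → (P ∨ Q))) = False → True = True

True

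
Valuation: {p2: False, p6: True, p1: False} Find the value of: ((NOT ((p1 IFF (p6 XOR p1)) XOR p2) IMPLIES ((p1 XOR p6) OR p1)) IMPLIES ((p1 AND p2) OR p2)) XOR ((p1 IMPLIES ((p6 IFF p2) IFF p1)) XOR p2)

Substituting p2=False, p6=True, p1=False:
p6 XOR p1 = True XOR False = True
p1 IFF (p6 XOR p1) = False IFF True = False
(p1 IFF (p6 XOR p1)) XOR p2 = False XOR False = False
NOT ((p1 IFF (p6 XOR p1)) XOR p2) = NOT False = True
p1 XOR p6 = False XOR True = True
(p1 XOR p6) OR p1 = True OR False = True
NOT ((p1 IFF (p6 XOR p1)) XOR p2) IMPLIES ((p1 XOR p6) OR p1) = True IMPLIES True = True
p1 AND p2 = False AND False = False
(p1 AND p2) OR p2 = False OR False = False
(NOT ((p1 IFF (p6 XOR p1)) XOR p2) IMPLIES ((p1 XOR p6) OR p1)) IMPLIES ((p1 AND p2) OR p2) = True IMPLIES False = False
p6 IFF p2 = True IFF False = False
(p6 IFF p2) IFF p1 = False IFF False = True
p1 IMPLIES ((p6 IFF p2) IFF p1) = False IMPLIES True = True
(p1 IMPLIES ((p6 IFF p2) IFF p1)) XOR p2 = True XOR False = True
((NOT ((p1 IFF (p6 XOR p1)) XOR p2) IMPLIES ((p1 XOR p6) OR p1)) IMPLIES ((p1 AND p2) OR p2)) XOR ((p1 IMPLIES ((p6 IFF p2) IFF p1)) XOR p2) = False XOR True = True

True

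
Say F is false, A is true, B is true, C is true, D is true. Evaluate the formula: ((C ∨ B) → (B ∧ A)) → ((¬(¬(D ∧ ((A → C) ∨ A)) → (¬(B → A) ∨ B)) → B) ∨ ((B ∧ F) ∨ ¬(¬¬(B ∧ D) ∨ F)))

C ∨ B = True ∨ True = True
B ∧ A = True ∧ True = True
(C ∨ B) → (B ∧ A) = True → True = True
A → C = True → True = True
(A → C) ∨ A = True ∨ True = True
D ∧ ((A → C) ∨ A) = True ∧ True = True
¬(D ∧ ((A → C) ∨ A)) = ¬True = False
B → A = True → True = True
¬(B → A) = ¬True = False
¬(B → A) ∨ B = False ∨ True = True
¬(D ∧ ((A → C) ∨ A)) → (¬(B → A) ∨ B) = False → True = True
¬(¬(D ∧ ((A → C) ∨ A)) → (¬(B → A) ∨ B)) = ¬True = False
¬(¬(D ∧ ((A → C) ∨ A)) → (¬(B → A) ∨ B)) → B = False → True = True
B ∧ F = True ∧ False = False
B ∧ D = True ∧ True = True
¬(B ∧ D) = ¬True = False
¬¬(B ∧ D) = ¬False = True
¬¬(B ∧ D) ∨ F = True ∨ False = True
¬(¬¬(B ∧ D) ∨ F) = ¬True = False
(B ∧ F) ∨ ¬(¬¬(B ∧ D) ∨ F) = False ∨ False = False
(¬(¬(D ∧ ((A → C) ∨ A)) → (¬(B → A) ∨ B)) → B) ∨ ((B ∧ F) ∨ ¬(¬¬(B ∧ D) ∨ F)) = True ∨ False = True
((C ∨ B) → (B ∧ A)) → ((¬(¬(D ∧ ((A → C) ∨ A)) → (¬(B → A) ∨ B)) → B) ∨ ((B ∧ F) ∨ ¬(¬¬(B ∧ D) ∨ F))) = True → True = True

True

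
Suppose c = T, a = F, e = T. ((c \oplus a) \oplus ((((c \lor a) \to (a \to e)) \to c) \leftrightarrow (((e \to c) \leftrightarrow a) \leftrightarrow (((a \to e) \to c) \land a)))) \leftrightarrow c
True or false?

F

c \oplus a = T \oplus F = T
c \lor a = T \lor F = T
a \to e = F \to T = T
(c \lor a) \to (a \to e) = T \to T = T
((c \lor a) \to (a \to e)) \to c = T \to T = T
e \to c = T \to T = T
(e \to c) \leftrightarrow a = T \leftrightarrow F = F
a \to e = F \to T = T
(a \to e) \to c = T \to T = T
((a \to e) \to c) \land a = T \land F = F
((e \to c) \leftrightarrow a) \leftrightarrow (((a \to e) \to c) \land a) = F \leftrightarrow F = T
(((c \lor a) \to (a \to e)) \to c) \leftrightarrow (((e \to c) \leftrightarrow a) \leftrightarrow (((a \to e) \to c) \land a)) = T \leftrightarrow T = T
(c \oplus a) \oplus ((((c \lor a) \to (a \to e)) \to c) \leftrightarrow (((e \to c) \leftrightarrow a) \leftrightarrow (((a \to e) \to c) \land a))) = T \oplus T = F
((c \oplus a) \oplus ((((c \lor a) \to (a \to e)) \to c) \leftrightarrow (((e \to c) \leftrightarrow a) \leftrightarrow (((a \to e) \to c) \land a)))) \leftrightarrow c = F \leftrightarrow T = F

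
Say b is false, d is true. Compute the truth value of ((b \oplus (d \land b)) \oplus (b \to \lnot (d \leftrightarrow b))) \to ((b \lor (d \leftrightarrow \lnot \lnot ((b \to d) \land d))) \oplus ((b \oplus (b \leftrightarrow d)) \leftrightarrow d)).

d \land b = \text{True} \land \text{False} = \text{False}
b \oplus (d \land b) = \text{False} \oplus \text{False} = \text{False}
d \leftrightarrow b = \text{True} \leftrightarrow \text{False} = \text{False}
\lnot (d \leftrightarrow b) = \lnot \text{False} = \text{True}
b \to \lnot (d \leftrightarrow b) = \text{False} \to \text{True} = \text{True}
(b \oplus (d \land b)) \oplus (b \to \lnot (d \leftrightarrow b)) = \text{False} \oplus \text{True} = \text{True}
b \to d = \text{False} \to \text{True} = \text{True}
(b \to d) \land d = \text{True} \land \text{True} = \text{True}
\lnot ((b \to d) \land d) = \lnot \text{True} = \text{False}
\lnot \lnot ((b \to d) \land d) = \lnot \text{False} = \text{True}
d \leftrightarrow \lnot \lnot ((b \to d) \land d) = \text{True} \leftrightarrow \text{True} = \text{True}
b \lor (d \leftrightarrow \lnot \lnot ((b \to d) \land d)) = \text{False} \lor \text{True} = \text{True}
b \leftrightarrow d = \text{False} \leftrightarrow \text{True} = \text{False}
b \oplus (b \leftrightarrow d) = \text{False} \oplus \text{False} = \text{False}
(b \oplus (b \leftrightarrow d)) \leftrightarrow d = \text{False} \leftrightarrow \text{True} = \text{False}
(b \lor (d \leftrightarrow \lnot \lnot ((b \to d) \land d))) \oplus ((b \oplus (b \leftrightarrow d)) \leftrightarrow d) = \text{True} \oplus \text{False} = \text{True}
((b \oplus (d \land b)) \oplus (b \to \lnot (d \leftrightarrow b))) \to ((b \lor (d \leftrightarrow \lnot \lnot ((b \to d) \land d))) \oplus ((b \oplus (b \leftrightarrow d)) \leftrightarrow d)) = \text{True} \to \text{True} = \text{True}

\text{True}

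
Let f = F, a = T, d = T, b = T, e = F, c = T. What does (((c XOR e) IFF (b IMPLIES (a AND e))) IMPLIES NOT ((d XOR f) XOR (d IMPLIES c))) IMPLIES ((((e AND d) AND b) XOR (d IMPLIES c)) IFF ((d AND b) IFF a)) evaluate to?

c XOR e = T XOR F = T
a AND e = T AND F = F
b IMPLIES (a AND e) = T IMPLIES F = F
(c XOR e) IFF (b IMPLIES (a AND e)) = T IFF F = F
d XOR f = T XOR F = T
d IMPLIES c = T IMPLIES T = T
(d XOR f) XOR (d IMPLIES c) = T XOR T = F
NOT ((d XOR f) XOR (d IMPLIES c)) = NOT F = T
((c XOR e) IFF (b IMPLIES (a AND e))) IMPLIES NOT ((d XOR f) XOR (d IMPLIES c)) = F IMPLIES T = T
e AND d = F AND T = F
(e AND d) AND b = F AND T = F
d IMPLIES c = T IMPLIES T = T
((e AND d) AND b) XOR (d IMPLIES c) = F XOR T = T
d AND b = T AND T = T
(d AND b) IFF a = T IFF T = T
(((e AND d) AND b) XOR (d IMPLIES c)) IFF ((d AND b) IFF a) = T IFF T = T
(((c XOR e) IFF (b IMPLIES (a AND e))) IMPLIES NOT ((d XOR f) XOR (d IMPLIES c))) IMPLIES ((((e AND d) AND b) XOR (d IMPLIES c)) IFF ((d AND b) IFF a)) = T IMPLIES T = T

T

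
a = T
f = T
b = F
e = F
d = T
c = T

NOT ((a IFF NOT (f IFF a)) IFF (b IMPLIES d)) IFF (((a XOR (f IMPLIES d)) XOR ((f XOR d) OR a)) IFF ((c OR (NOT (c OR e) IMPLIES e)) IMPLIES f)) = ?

T

Substituting a=T, f=T, b=F, e=F, d=T, c=T:
f IFF a = T IFF T = T
NOT (f IFF a) = NOT T = F
a IFF NOT (f IFF a) = T IFF F = F
b IMPLIES d = F IMPLIES T = T
(a IFF NOT (f IFF a)) IFF (b IMPLIES d) = F IFF T = F
NOT ((a IFF NOT (f IFF a)) IFF (b IMPLIES d)) = NOT F = T
f IMPLIES d = T IMPLIES T = T
a XOR (f IMPLIES d) = T XOR T = F
f XOR d = T XOR T = F
(f XOR d) OR a = F OR T = T
(a XOR (f IMPLIES d)) XOR ((f XOR d) OR a) = F XOR T = T
c OR e = T OR F = T
NOT (c OR e) = NOT T = F
NOT (c OR e) IMPLIES e = F IMPLIES F = T
c OR (NOT (c OR e) IMPLIES e) = T OR T = T
(c OR (NOT (c OR e) IMPLIES e)) IMPLIES f = T IMPLIES T = T
((a XOR (f IMPLIES d)) XOR ((f XOR d) OR a)) IFF ((c OR (NOT (c OR e) IMPLIES e)) IMPLIES f) = T IFF T = T
NOT ((a IFF NOT (f IFF a)) IFF (b IMPLIES d)) IFF (((a XOR (f IMPLIES d)) XOR ((f XOR d) OR a)) IFF ((c OR (NOT (c OR e) IMPLIES e)) IMPLIES f)) = T IFF T = T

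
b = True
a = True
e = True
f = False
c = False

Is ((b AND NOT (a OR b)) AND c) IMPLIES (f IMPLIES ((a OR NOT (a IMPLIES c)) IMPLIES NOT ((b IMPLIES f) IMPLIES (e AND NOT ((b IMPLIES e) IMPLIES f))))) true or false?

a OR b = True OR True = True
NOT (a OR b) = NOT True = False
b AND NOT (a OR b) = True AND False = False
(b AND NOT (a OR b)) AND c = False AND False = False
a IMPLIES c = True IMPLIES False = False
NOT (a IMPLIES c) = NOT False = True
a OR NOT (a IMPLIES c) = True OR True = True
b IMPLIES f = True IMPLIES False = False
b IMPLIES e = True IMPLIES True = True
(b IMPLIES e) IMPLIES f = True IMPLIES False = False
NOT ((b IMPLIES e) IMPLIES f) = NOT False = True
e AND NOT ((b IMPLIES e) IMPLIES f) = True AND True = True
(b IMPLIES f) IMPLIES (e AND NOT ((b IMPLIES e) IMPLIES f)) = False IMPLIES True = True
NOT ((b IMPLIES f) IMPLIES (e AND NOT ((b IMPLIES e) IMPLIES f))) = NOT True = False
(a OR NOT (a IMPLIES c)) IMPLIES NOT ((b IMPLIES f) IMPLIES (e AND NOT ((b IMPLIES e) IMPLIES f))) = True IMPLIES False = False
f IMPLIES ((a OR NOT (a IMPLIES c)) IMPLIES NOT ((b IMPLIES f) IMPLIES (e AND NOT ((b IMPLIES e) IMPLIES f)))) = False IMPLIES False = True
((b AND NOT (a OR b)) AND c) IMPLIES (f IMPLIES ((a OR NOT (a IMPLIES c)) IMPLIES NOT ((b IMPLIES f) IMPLIES (e AND NOT ((b IMPLIES e) IMPLIES f))))) = False IMPLIES True = True

True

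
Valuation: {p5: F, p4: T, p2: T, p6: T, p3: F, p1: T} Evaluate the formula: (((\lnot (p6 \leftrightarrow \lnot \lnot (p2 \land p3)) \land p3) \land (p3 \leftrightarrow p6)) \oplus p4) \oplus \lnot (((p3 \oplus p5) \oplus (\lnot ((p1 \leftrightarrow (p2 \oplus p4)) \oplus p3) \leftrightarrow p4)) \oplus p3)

T

p2 \land p3 = T \land F = F
\lnot (p2 \land p3) = \lnot F = T
\lnot \lnot (p2 \land p3) = \lnot T = F
p6 \leftrightarrow \lnot \lnot (p2 \land p3) = T \leftrightarrow F = F
\lnot (p6 \leftrightarrow \lnot \lnot (p2 \land p3)) = \lnot F = T
\lnot (p6 \leftrightarrow \lnot \lnot (p2 \land p3)) \land p3 = T \land F = F
p3 \leftrightarrow p6 = F \leftrightarrow T = F
(\lnot (p6 \leftrightarrow \lnot \lnot (p2 \land p3)) \land p3) \land (p3 \leftrightarrow p6) = F \land F = F
((\lnot (p6 \leftrightarrow \lnot \lnot (p2 \land p3)) \land p3) \land (p3 \leftrightarrow p6)) \oplus p4 = F \oplus T = T
p3 \oplus p5 = F \oplus F = F
p2 \oplus p4 = T \oplus T = F
p1 \leftrightarrow (p2 \oplus p4) = T \leftrightarrow F = F
(p1 \leftrightarrow (p2 \oplus p4)) \oplus p3 = F \oplus F = F
\lnot ((p1 \leftrightarrow (p2 \oplus p4)) \oplus p3) = \lnot F = T
\lnot ((p1 \leftrightarrow (p2 \oplus p4)) \oplus p3) \leftrightarrow p4 = T \leftrightarrow T = T
(p3 \oplus p5) \oplus (\lnot ((p1 \leftrightarrow (p2 \oplus p4)) \oplus p3) \leftrightarrow p4) = F \oplus T = T
((p3 \oplus p5) \oplus (\lnot ((p1 \leftrightarrow (p2 \oplus p4)) \oplus p3) \leftrightarrow p4)) \oplus p3 = T \oplus F = T
\lnot (((p3 \oplus p5) \oplus (\lnot ((p1 \leftrightarrow (p2 \oplus p4)) \oplus p3) \leftrightarrow p4)) \oplus p3) = \lnot T = F
(((\lnot (p6 \leftrightarrow \lnot \lnot (p2 \land p3)) \land p3) \land (p3 \leftrightarrow p6)) \oplus p4) \oplus \lnot (((p3 \oplus p5) \oplus (\lnot ((p1 \leftrightarrow (p2 \oplus p4)) \oplus p3) \leftrightarrow p4)) \oplus p3) = T \oplus F = T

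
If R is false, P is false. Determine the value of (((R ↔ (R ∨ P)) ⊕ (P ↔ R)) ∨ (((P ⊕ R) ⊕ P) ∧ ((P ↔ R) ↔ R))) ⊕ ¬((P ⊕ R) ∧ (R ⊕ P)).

R ∨ P = F ∨ F = F
R ↔ (R ∨ P) = F ↔ F = T
P ↔ R = F ↔ F = T
(R ↔ (R ∨ P)) ⊕ (P ↔ R) = T ⊕ T = F
P ⊕ R = F ⊕ F = F
(P ⊕ R) ⊕ P = F ⊕ F = F
P ↔ R = F ↔ F = T
(P ↔ R) ↔ R = T ↔ F = F
((P ⊕ R) ⊕ P) ∧ ((P ↔ R) ↔ R) = F ∧ F = F
((R ↔ (R ∨ P)) ⊕ (P ↔ R)) ∨ (((P ⊕ R) ⊕ P) ∧ ((P ↔ R) ↔ R)) = F ∨ F = F
P ⊕ R = F ⊕ F = F
R ⊕ P = F ⊕ F = F
(P ⊕ R) ∧ (R ⊕ P) = F ∧ F = F
¬((P ⊕ R) ∧ (R ⊕ P)) = ¬F = T
(((R ↔ (R ∨ P)) ⊕ (P ↔ R)) ∨ (((P ⊕ R) ⊕ P) ∧ ((P ↔ R) ↔ R))) ⊕ ¬((P ⊕ R) ∧ (R ⊕ P)) = F ⊕ T = T

T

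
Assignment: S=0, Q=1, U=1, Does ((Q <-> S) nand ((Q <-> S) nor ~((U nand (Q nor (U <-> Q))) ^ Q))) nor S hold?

0

Substituting S=0, Q=1, U=1:
Q <-> S = 1 <-> 0 = 0
Q <-> S = 1 <-> 0 = 0
U <-> Q = 1 <-> 1 = 1
Q nor (U <-> Q) = 1 nor 1 = 0
U nand (Q nor (U <-> Q)) = 1 nand 0 = 1
(U nand (Q nor (U <-> Q))) ^ Q = 1 ^ 1 = 0
~((U nand (Q nor (U <-> Q))) ^ Q) = ~0 = 1
(Q <-> S) nor ~((U nand (Q nor (U <-> Q))) ^ Q) = 0 nor 1 = 0
(Q <-> S) nand ((Q <-> S) nor ~((U nand (Q nor (U <-> Q))) ^ Q)) = 0 nand 0 = 1
((Q <-> S) nand ((Q <-> S) nor ~((U nand (Q nor (U <-> Q))) ^ Q))) nor S = 1 nor 0 = 0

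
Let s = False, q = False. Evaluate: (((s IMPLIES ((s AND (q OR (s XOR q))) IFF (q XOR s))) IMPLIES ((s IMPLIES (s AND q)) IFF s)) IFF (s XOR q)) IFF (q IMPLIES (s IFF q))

s XOR q = False XOR False = False
q OR (s XOR q) = False OR False = False
s AND (q OR (s XOR q)) = False AND False = False
q XOR s = False XOR False = False
(s AND (q OR (s XOR q))) IFF (q XOR s) = False IFF False = True
s IMPLIES ((s AND (q OR (s XOR q))) IFF (q XOR s)) = False IMPLIES True = True
s AND q = False AND False = False
s IMPLIES (s AND q) = False IMPLIES False = True
(s IMPLIES (s AND q)) IFF s = True IFF False = False
(s IMPLIES ((s AND (q OR (s XOR q))) IFF (q XOR s))) IMPLIES ((s IMPLIES (s AND q)) IFF s) = True IMPLIES False = False
s XOR q = False XOR False = False
((s IMPLIES ((s AND (q OR (s XOR q))) IFF (q XOR s))) IMPLIES ((s IMPLIES (s AND q)) IFF s)) IFF (s XOR q) = False IFF False = True
s IFF q = False IFF False = True
q IMPLIES (s IFF q) = False IMPLIES True = True
(((s IMPLIES ((s AND (q OR (s XOR q))) IFF (q XOR s))) IMPLIES ((s IMPLIES (s AND q)) IFF s)) IFF (s XOR q)) IFF (q IMPLIES (s IFF q)) = True IFF True = True

True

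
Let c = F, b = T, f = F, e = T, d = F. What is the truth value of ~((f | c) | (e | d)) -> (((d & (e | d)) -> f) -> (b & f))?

T

Substituting c=F, b=T, f=F, e=T, d=F:
f | c = F | F = F
e | d = T | F = T
(f | c) | (e | d) = F | T = T
~((f | c) | (e | d)) = ~T = F
e | d = T | F = T
d & (e | d) = F & T = F
(d & (e | d)) -> f = F -> F = T
b & f = T & F = F
((d & (e | d)) -> f) -> (b & f) = T -> F = F
~((f | c) | (e | d)) -> (((d & (e | d)) -> f) -> (b & f)) = F -> F = T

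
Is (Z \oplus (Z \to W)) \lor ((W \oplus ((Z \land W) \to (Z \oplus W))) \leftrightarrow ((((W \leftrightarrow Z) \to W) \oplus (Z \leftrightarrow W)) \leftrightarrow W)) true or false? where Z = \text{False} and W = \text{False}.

Z \to W = \text{False} \to \text{False} = \text{True}
Z \oplus (Z \to W) = \text{False} \oplus \text{True} = \text{True}
Z \land W = \text{False} \land \text{False} = \text{False}
Z \oplus W = \text{False} \oplus \text{False} = \text{False}
(Z \land W) \to (Z \oplus W) = \text{False} \to \text{False} = \text{True}
W \oplus ((Z \land W) \to (Z \oplus W)) = \text{False} \oplus \text{True} = \text{True}
W \leftrightarrow Z = \text{False} \leftrightarrow \text{False} = \text{True}
(W \leftrightarrow Z) \to W = \text{True} \to \text{False} = \text{False}
Z \leftrightarrow W = \text{False} \leftrightarrow \text{False} = \text{True}
((W \leftrightarrow Z) \to W) \oplus (Z \leftrightarrow W) = \text{False} \oplus \text{True} = \text{True}
(((W \leftrightarrow Z) \to W) \oplus (Z \leftrightarrow W)) \leftrightarrow W = \text{True} \leftrightarrow \text{False} = \text{False}
(W \oplus ((Z \land W) \to (Z \oplus W))) \leftrightarrow ((((W \leftrightarrow Z) \to W) \oplus (Z \leftrightarrow W)) \leftrightarrow W) = \text{True} \leftrightarrow \text{False} = \text{False}
(Z \oplus (Z \to W)) \lor ((W \oplus ((Z \land W) \to (Z \oplus W))) \leftrightarrow ((((W \leftrightarrow Z) \to W) \oplus (Z \leftrightarrow W)) \leftrightarrow W)) = \text{True} \lor \text{False} = \text{True}

\text{True}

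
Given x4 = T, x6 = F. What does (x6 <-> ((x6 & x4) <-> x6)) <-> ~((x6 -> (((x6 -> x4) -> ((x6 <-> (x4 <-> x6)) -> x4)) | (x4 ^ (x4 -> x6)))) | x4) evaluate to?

T

x6 & x4 = F & T = F
(x6 & x4) <-> x6 = F <-> F = T
x6 <-> ((x6 & x4) <-> x6) = F <-> T = F
x6 -> x4 = F -> T = T
x4 <-> x6 = T <-> F = F
x6 <-> (x4 <-> x6) = F <-> F = T
(x6 <-> (x4 <-> x6)) -> x4 = T -> T = T
(x6 -> x4) -> ((x6 <-> (x4 <-> x6)) -> x4) = T -> T = T
x4 -> x6 = T -> F = F
x4 ^ (x4 -> x6) = T ^ F = T
((x6 -> x4) -> ((x6 <-> (x4 <-> x6)) -> x4)) | (x4 ^ (x4 -> x6)) = T | T = T
x6 -> (((x6 -> x4) -> ((x6 <-> (x4 <-> x6)) -> x4)) | (x4 ^ (x4 -> x6))) = F -> T = T
(x6 -> (((x6 -> x4) -> ((x6 <-> (x4 <-> x6)) -> x4)) | (x4 ^ (x4 -> x6)))) | x4 = T | T = T
~((x6 -> (((x6 -> x4) -> ((x6 <-> (x4 <-> x6)) -> x4)) | (x4 ^ (x4 -> x6)))) | x4) = ~T = F
(x6 <-> ((x6 & x4) <-> x6)) <-> ~((x6 -> (((x6 -> x4) -> ((x6 <-> (x4 <-> x6)) -> x4)) | (x4 ^ (x4 -> x6)))) | x4) = F <-> F = T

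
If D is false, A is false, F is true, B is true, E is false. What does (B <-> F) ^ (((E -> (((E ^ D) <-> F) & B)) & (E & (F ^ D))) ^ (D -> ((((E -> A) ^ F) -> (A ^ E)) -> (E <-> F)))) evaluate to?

B <-> F = 1 <-> 1 = 1
E ^ D = 0 ^ 0 = 0
(E ^ D) <-> F = 0 <-> 1 = 0
((E ^ D) <-> F) & B = 0 & 1 = 0
E -> (((E ^ D) <-> F) & B) = 0 -> 0 = 1
F ^ D = 1 ^ 0 = 1
E & (F ^ D) = 0 & 1 = 0
(E -> (((E ^ D) <-> F) & B)) & (E & (F ^ D)) = 1 & 0 = 0
E -> A = 0 -> 0 = 1
(E -> A) ^ F = 1 ^ 1 = 0
A ^ E = 0 ^ 0 = 0
((E -> A) ^ F) -> (A ^ E) = 0 -> 0 = 1
E <-> F = 0 <-> 1 = 0
(((E -> A) ^ F) -> (A ^ E)) -> (E <-> F) = 1 -> 0 = 0
D -> ((((E -> A) ^ F) -> (A ^ E)) -> (E <-> F)) = 0 -> 0 = 1
((E -> (((E ^ D) <-> F) & B)) & (E & (F ^ D))) ^ (D -> ((((E -> A) ^ F) -> (A ^ E)) -> (E <-> F))) = 0 ^ 1 = 1
(B <-> F) ^ (((E -> (((E ^ D) <-> F) & B)) & (E & (F ^ D))) ^ (D -> ((((E -> A) ^ F) -> (A ^ E)) -> (E <-> F)))) = 1 ^ 1 = 0

0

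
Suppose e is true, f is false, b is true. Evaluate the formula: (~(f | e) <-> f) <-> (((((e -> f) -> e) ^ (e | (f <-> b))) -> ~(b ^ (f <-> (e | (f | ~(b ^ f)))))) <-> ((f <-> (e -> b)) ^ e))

f | e = 0 | 1 = 1
~(f | e) = ~1 = 0
~(f | e) <-> f = 0 <-> 0 = 1
e -> f = 1 -> 0 = 0
(e -> f) -> e = 0 -> 1 = 1
f <-> b = 0 <-> 1 = 0
e | (f <-> b) = 1 | 0 = 1
((e -> f) -> e) ^ (e | (f <-> b)) = 1 ^ 1 = 0
b ^ f = 1 ^ 0 = 1
~(b ^ f) = ~1 = 0
f | ~(b ^ f) = 0 | 0 = 0
e | (f | ~(b ^ f)) = 1 | 0 = 1
f <-> (e | (f | ~(b ^ f))) = 0 <-> 1 = 0
b ^ (f <-> (e | (f | ~(b ^ f)))) = 1 ^ 0 = 1
~(b ^ (f <-> (e | (f | ~(b ^ f))))) = ~1 = 0
(((e -> f) -> e) ^ (e | (f <-> b))) -> ~(b ^ (f <-> (e | (f | ~(b ^ f))))) = 0 -> 0 = 1
e -> b = 1 -> 1 = 1
f <-> (e -> b) = 0 <-> 1 = 0
(f <-> (e -> b)) ^ e = 0 ^ 1 = 1
((((e -> f) -> e) ^ (e | (f <-> b))) -> ~(b ^ (f <-> (e | (f | ~(b ^ f)))))) <-> ((f <-> (e -> b)) ^ e) = 1 <-> 1 = 1
(~(f | e) <-> f) <-> (((((e -> f) -> e) ^ (e | (f <-> b))) -> ~(b ^ (f <-> (e | (f | ~(b ^ f)))))) <-> ((f <-> (e -> b)) ^ e)) = 1 <-> 1 = 1

1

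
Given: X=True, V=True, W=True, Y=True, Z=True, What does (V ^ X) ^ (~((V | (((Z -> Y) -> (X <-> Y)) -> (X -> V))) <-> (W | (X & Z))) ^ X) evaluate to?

V ^ X = True ^ True = False
Z -> Y = True -> True = True
X <-> Y = True <-> True = True
(Z -> Y) -> (X <-> Y) = True -> True = True
X -> V = True -> True = True
((Z -> Y) -> (X <-> Y)) -> (X -> V) = True -> True = True
V | (((Z -> Y) -> (X <-> Y)) -> (X -> V)) = True | True = True
X & Z = True & True = True
W | (X & Z) = True | True = True
(V | (((Z -> Y) -> (X <-> Y)) -> (X -> V))) <-> (W | (X & Z)) = True <-> True = True
~((V | (((Z -> Y) -> (X <-> Y)) -> (X -> V))) <-> (W | (X & Z))) = ~True = False
~((V | (((Z -> Y) -> (X <-> Y)) -> (X -> V))) <-> (W | (X & Z))) ^ X = False ^ True = True
(V ^ X) ^ (~((V | (((Z -> Y) -> (X <-> Y)) -> (X -> V))) <-> (W | (X & Z))) ^ X) = False ^ True = True

True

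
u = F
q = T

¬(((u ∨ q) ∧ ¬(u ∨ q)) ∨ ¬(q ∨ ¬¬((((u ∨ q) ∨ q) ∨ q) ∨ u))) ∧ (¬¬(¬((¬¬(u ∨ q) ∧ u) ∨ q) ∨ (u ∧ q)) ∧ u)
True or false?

u ∨ q = F ∨ T = T
u ∨ q = F ∨ T = T
¬(u ∨ q) = ¬T = F
(u ∨ q) ∧ ¬(u ∨ q) = T ∧ F = F
u ∨ q = F ∨ T = T
(u ∨ q) ∨ q = T ∨ T = T
((u ∨ q) ∨ q) ∨ q = T ∨ T = T
(((u ∨ q) ∨ q) ∨ q) ∨ u = T ∨ F = T
¬((((u ∨ q) ∨ q) ∨ q) ∨ u) = ¬T = F
¬¬((((u ∨ q) ∨ q) ∨ q) ∨ u) = ¬F = T
q ∨ ¬¬((((u ∨ q) ∨ q) ∨ q) ∨ u) = T ∨ T = T
¬(q ∨ ¬¬((((u ∨ q) ∨ q) ∨ q) ∨ u)) = ¬T = F
((u ∨ q) ∧ ¬(u ∨ q)) ∨ ¬(q ∨ ¬¬((((u ∨ q) ∨ q) ∨ q) ∨ u)) = F ∨ F = F
¬(((u ∨ q) ∧ ¬(u ∨ q)) ∨ ¬(q ∨ ¬¬((((u ∨ q) ∨ q) ∨ q) ∨ u))) = ¬F = T
u ∨ q = F ∨ T = T
¬(u ∨ q) = ¬T = F
¬¬(u ∨ q) = ¬F = T
¬¬(u ∨ q) ∧ u = T ∧ F = F
(¬¬(u ∨ q) ∧ u) ∨ q = F ∨ T = T
¬((¬¬(u ∨ q) ∧ u) ∨ q) = ¬T = F
u ∧ q = F ∧ T = F
¬((¬¬(u ∨ q) ∧ u) ∨ q) ∨ (u ∧ q) = F ∨ F = F
¬(¬((¬¬(u ∨ q) ∧ u) ∨ q) ∨ (u ∧ q)) = ¬F = T
¬¬(¬((¬¬(u ∨ q) ∧ u) ∨ q) ∨ (u ∧ q)) = ¬T = F
¬¬(¬((¬¬(u ∨ q) ∧ u) ∨ q) ∨ (u ∧ q)) ∧ u = F ∧ F = F
¬(((u ∨ q) ∧ ¬(u ∨ q)) ∨ ¬(q ∨ ¬¬((((u ∨ q) ∨ q) ∨ q) ∨ u))) ∧ (¬¬(¬((¬¬(u ∨ q) ∧ u) ∨ q) ∨ (u ∧ q)) ∧ u) = T ∧ F = F

F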